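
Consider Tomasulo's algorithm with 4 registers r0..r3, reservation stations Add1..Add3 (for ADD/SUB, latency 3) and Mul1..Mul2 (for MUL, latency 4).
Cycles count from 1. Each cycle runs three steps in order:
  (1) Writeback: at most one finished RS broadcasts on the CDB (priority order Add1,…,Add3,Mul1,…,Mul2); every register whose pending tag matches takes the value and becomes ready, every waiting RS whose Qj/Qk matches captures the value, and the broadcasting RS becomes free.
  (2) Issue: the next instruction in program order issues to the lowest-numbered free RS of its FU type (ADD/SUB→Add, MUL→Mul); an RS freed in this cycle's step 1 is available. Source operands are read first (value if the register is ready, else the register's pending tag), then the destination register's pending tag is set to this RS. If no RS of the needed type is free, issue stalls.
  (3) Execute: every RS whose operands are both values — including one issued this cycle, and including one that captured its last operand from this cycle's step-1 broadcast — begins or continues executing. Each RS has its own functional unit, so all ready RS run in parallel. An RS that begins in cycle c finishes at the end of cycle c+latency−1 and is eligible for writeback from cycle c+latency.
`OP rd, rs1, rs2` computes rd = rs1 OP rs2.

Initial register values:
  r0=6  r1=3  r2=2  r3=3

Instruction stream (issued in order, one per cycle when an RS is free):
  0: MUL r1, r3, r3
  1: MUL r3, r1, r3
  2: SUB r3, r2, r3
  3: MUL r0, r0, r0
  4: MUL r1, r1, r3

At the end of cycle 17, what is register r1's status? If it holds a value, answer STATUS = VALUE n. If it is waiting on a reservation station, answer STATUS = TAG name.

cycle 1: issue MUL r1<-Mul1 // r0:6,r1:Mul1,r2:2,r3:3
cycle 2: issue MUL r3<-Mul2 // r0:6,r1:Mul1,r2:2,r3:Mul2
cycle 3: issue SUB r3<-Add1 // r0:6,r1:Mul1,r2:2,r3:Add1
cycle 4: stall // r0:6,r1:Mul1,r2:2,r3:Add1
cycle 5: CDB Mul1=9; issue MUL r0<-Mul1 // r0:Mul1,r1:9,r2:2,r3:Add1
cycle 6: stall // r0:Mul1,r1:9,r2:2,r3:Add1
cycle 7: stall // r0:Mul1,r1:9,r2:2,r3:Add1
cycle 8: stall // r0:Mul1,r1:9,r2:2,r3:Add1
cycle 9: CDB Mul1=36; issue MUL r1<-Mul1 // r0:36,r1:Mul1,r2:2,r3:Add1
cycle 10: CDB Mul2=27 // r0:36,r1:Mul1,r2:2,r3:Add1
cycle 11: - // r0:36,r1:Mul1,r2:2,r3:Add1
cycle 12: - // r0:36,r1:Mul1,r2:2,r3:Add1
cycle 13: CDB Add1=-25 // r0:36,r1:Mul1,r2:2,r3:-25
cycle 14: - // r0:36,r1:Mul1,r2:2,r3:-25
cycle 15: - // r0:36,r1:Mul1,r2:2,r3:-25
cycle 16: - // r0:36,r1:Mul1,r2:2,r3:-25
cycle 17: CDB Mul1=-225 // r0:36,r1:-225,r2:2,r3:-25

STATUS = VALUE -225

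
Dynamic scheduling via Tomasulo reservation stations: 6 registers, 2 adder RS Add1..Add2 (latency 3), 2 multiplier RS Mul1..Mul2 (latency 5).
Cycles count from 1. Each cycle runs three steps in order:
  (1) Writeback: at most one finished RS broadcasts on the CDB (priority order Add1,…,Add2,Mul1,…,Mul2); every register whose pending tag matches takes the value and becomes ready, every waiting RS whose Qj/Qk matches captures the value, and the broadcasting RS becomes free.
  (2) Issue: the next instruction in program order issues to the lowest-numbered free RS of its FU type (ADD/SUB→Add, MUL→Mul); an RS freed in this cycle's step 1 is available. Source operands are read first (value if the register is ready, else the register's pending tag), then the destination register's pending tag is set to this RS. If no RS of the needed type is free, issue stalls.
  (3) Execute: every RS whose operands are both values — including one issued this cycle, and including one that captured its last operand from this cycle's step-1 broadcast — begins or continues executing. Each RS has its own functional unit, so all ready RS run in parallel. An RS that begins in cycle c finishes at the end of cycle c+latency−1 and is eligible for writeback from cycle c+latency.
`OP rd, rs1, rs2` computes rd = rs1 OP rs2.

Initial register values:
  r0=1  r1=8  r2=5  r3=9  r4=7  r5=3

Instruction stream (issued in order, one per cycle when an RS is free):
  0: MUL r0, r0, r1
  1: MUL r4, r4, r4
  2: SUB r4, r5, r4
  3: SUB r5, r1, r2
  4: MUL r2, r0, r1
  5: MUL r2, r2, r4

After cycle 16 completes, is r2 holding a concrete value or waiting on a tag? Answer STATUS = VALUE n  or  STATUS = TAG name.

STATUS = TAG Mul2

c1: issue MUL r0<-Mul1 | r0:Mul1,r1:8,r2:5,r3:9,r4:7,r5:3
c2: issue MUL r4<-Mul2 | r0:Mul1,r1:8,r2:5,r3:9,r4:Mul2,r5:3
c3: issue SUB r4<-Add1 | r0:Mul1,r1:8,r2:5,r3:9,r4:Add1,r5:3
c4: issue SUB r5<-Add2 | r0:Mul1,r1:8,r2:5,r3:9,r4:Add1,r5:Add2
c5: stall | r0:Mul1,r1:8,r2:5,r3:9,r4:Add1,r5:Add2
c6: CDB Mul1=8; issue MUL r2<-Mul1 | r0:8,r1:8,r2:Mul1,r3:9,r4:Add1,r5:Add2
c7: CDB Add2=3; stall | r0:8,r1:8,r2:Mul1,r3:9,r4:Add1,r5:3
c8: CDB Mul2=49; issue MUL r2<-Mul2 | r0:8,r1:8,r2:Mul2,r3:9,r4:Add1,r5:3
c9: - | r0:8,r1:8,r2:Mul2,r3:9,r4:Add1,r5:3
c10: - | r0:8,r1:8,r2:Mul2,r3:9,r4:Add1,r5:3
c11: CDB Add1=-46 | r0:8,r1:8,r2:Mul2,r3:9,r4:-46,r5:3
c12: CDB Mul1=64 | r0:8,r1:8,r2:Mul2,r3:9,r4:-46,r5:3
c13: - | r0:8,r1:8,r2:Mul2,r3:9,r4:-46,r5:3
c14: - | r0:8,r1:8,r2:Mul2,r3:9,r4:-46,r5:3
c15: - | r0:8,r1:8,r2:Mul2,r3:9,r4:-46,r5:3
c16: - | r0:8,r1:8,r2:Mul2,r3:9,r4:-46,r5:3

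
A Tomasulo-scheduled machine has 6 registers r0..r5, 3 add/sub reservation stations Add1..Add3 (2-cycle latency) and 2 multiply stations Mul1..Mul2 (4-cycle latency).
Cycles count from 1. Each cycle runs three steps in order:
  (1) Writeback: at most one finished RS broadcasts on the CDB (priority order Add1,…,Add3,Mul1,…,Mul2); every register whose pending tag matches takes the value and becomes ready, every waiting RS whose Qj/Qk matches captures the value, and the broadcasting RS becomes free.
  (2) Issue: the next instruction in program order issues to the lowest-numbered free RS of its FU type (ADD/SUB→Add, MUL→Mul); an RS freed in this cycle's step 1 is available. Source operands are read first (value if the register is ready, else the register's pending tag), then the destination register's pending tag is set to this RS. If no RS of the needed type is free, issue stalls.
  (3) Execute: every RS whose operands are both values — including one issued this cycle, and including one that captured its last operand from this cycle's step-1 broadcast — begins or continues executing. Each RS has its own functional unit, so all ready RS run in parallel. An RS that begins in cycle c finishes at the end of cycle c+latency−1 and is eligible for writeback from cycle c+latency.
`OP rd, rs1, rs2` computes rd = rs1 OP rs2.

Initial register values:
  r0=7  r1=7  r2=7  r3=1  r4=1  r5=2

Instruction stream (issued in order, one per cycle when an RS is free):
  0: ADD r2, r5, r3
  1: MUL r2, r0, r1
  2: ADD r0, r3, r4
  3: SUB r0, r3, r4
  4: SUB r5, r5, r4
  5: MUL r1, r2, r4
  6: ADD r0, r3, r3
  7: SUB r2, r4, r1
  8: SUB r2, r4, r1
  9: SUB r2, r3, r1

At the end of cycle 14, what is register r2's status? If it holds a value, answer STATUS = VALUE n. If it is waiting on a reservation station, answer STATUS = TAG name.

STATUS = TAG Add3

  c1: issue ADD r2<-Add1  regs: r0:7,r1:7,r2:Add1,r3:1,r4:1,r5:2
  c2: issue MUL r2<-Mul1  regs: r0:7,r1:7,r2:Mul1,r3:1,r4:1,r5:2
  c3: CDB Add1=3; issue ADD r0<-Add1  regs: r0:Add1,r1:7,r2:Mul1,r3:1,r4:1,r5:2
  c4: issue SUB r0<-Add2  regs: r0:Add2,r1:7,r2:Mul1,r3:1,r4:1,r5:2
  c5: CDB Add1=2; issue SUB r5<-Add1  regs: r0:Add2,r1:7,r2:Mul1,r3:1,r4:1,r5:Add1
  c6: CDB Add2=0; issue MUL r1<-Mul2  regs: r0:0,r1:Mul2,r2:Mul1,r3:1,r4:1,r5:Add1
  c7: CDB Add1=1; issue ADD r0<-Add1  regs: r0:Add1,r1:Mul2,r2:Mul1,r3:1,r4:1,r5:1
  c8: CDB Mul1=49; issue SUB r2<-Add2  regs: r0:Add1,r1:Mul2,r2:Add2,r3:1,r4:1,r5:1
  c9: CDB Add1=2; issue SUB r2<-Add1  regs: r0:2,r1:Mul2,r2:Add1,r3:1,r4:1,r5:1
  c10: issue SUB r2<-Add3  regs: r0:2,r1:Mul2,r2:Add3,r3:1,r4:1,r5:1
  c11: -  regs: r0:2,r1:Mul2,r2:Add3,r3:1,r4:1,r5:1
  c12: CDB Mul2=49  regs: r0:2,r1:49,r2:Add3,r3:1,r4:1,r5:1
  c13: -  regs: r0:2,r1:49,r2:Add3,r3:1,r4:1,r5:1
  c14: CDB Add1=-48  regs: r0:2,r1:49,r2:Add3,r3:1,r4:1,r5:1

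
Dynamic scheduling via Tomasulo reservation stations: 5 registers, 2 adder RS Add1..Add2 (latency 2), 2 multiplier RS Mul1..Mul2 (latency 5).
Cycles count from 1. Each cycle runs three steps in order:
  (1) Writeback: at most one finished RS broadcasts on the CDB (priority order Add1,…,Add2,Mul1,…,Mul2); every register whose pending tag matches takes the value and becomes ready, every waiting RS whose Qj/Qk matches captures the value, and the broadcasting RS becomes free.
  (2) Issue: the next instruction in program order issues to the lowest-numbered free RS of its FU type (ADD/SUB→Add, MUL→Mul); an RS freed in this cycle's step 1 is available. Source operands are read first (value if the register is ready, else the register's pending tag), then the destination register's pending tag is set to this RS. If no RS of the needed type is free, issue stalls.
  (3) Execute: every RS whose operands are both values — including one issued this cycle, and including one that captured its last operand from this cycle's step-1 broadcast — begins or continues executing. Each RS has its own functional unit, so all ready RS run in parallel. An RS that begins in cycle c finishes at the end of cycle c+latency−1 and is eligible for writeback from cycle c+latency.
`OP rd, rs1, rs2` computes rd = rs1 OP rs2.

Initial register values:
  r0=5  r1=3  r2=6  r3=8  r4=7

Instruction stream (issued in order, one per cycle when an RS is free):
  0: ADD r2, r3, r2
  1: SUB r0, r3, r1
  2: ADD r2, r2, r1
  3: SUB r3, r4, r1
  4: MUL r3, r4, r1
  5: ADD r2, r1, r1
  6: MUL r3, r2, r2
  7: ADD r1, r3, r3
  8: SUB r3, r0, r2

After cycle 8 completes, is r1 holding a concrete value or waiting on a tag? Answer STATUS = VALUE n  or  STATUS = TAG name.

cycle 1: issue ADD r2<-Add1 // r0:5,r1:3,r2:Add1,r3:8,r4:7
cycle 2: issue SUB r0<-Add2 // r0:Add2,r1:3,r2:Add1,r3:8,r4:7
cycle 3: CDB Add1=14; issue ADD r2<-Add1 // r0:Add2,r1:3,r2:Add1,r3:8,r4:7
cycle 4: CDB Add2=5; issue SUB r3<-Add2 // r0:5,r1:3,r2:Add1,r3:Add2,r4:7
cycle 5: CDB Add1=17; issue MUL r3<-Mul1 // r0:5,r1:3,r2:17,r3:Mul1,r4:7
cycle 6: CDB Add2=4; issue ADD r2<-Add1 // r0:5,r1:3,r2:Add1,r3:Mul1,r4:7
cycle 7: issue MUL r3<-Mul2 // r0:5,r1:3,r2:Add1,r3:Mul2,r4:7
cycle 8: CDB Add1=6; issue ADD r1<-Add1 // r0:5,r1:Add1,r2:6,r3:Mul2,r4:7

STATUS = TAG Add1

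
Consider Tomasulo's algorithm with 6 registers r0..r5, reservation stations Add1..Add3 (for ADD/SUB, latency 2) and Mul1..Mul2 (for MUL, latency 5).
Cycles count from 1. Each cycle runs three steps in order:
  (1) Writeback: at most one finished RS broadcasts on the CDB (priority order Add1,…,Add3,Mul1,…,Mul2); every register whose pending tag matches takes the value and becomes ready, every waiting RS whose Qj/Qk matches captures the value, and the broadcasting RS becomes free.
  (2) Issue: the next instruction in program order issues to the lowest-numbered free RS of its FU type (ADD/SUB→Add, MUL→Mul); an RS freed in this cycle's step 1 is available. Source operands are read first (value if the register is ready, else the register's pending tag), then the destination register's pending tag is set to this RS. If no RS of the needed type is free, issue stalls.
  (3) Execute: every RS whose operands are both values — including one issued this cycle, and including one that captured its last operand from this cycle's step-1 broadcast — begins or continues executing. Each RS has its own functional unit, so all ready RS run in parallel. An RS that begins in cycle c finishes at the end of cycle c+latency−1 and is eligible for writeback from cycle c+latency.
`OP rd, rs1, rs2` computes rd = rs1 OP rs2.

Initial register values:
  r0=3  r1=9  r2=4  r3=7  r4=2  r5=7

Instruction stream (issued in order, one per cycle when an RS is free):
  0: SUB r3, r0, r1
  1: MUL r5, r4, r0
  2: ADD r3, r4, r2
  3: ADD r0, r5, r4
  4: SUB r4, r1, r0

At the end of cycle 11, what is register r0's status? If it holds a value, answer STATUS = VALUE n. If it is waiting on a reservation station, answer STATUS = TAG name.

c1: issue SUB r3<-Add1 | r0:3,r1:9,r2:4,r3:Add1,r4:2,r5:7
c2: issue MUL r5<-Mul1 | r0:3,r1:9,r2:4,r3:Add1,r4:2,r5:Mul1
c3: CDB Add1=-6; issue ADD r3<-Add1 | r0:3,r1:9,r2:4,r3:Add1,r4:2,r5:Mul1
c4: issue ADD r0<-Add2 | r0:Add2,r1:9,r2:4,r3:Add1,r4:2,r5:Mul1
c5: CDB Add1=6; issue SUB r4<-Add1 | r0:Add2,r1:9,r2:4,r3:6,r4:Add1,r5:Mul1
c6: - | r0:Add2,r1:9,r2:4,r3:6,r4:Add1,r5:Mul1
c7: CDB Mul1=6 | r0:Add2,r1:9,r2:4,r3:6,r4:Add1,r5:6
c8: - | r0:Add2,r1:9,r2:4,r3:6,r4:Add1,r5:6
c9: CDB Add2=8 | r0:8,r1:9,r2:4,r3:6,r4:Add1,r5:6
c10: - | r0:8,r1:9,r2:4,r3:6,r4:Add1,r5:6
c11: CDB Add1=1 | r0:8,r1:9,r2:4,r3:6,r4:1,r5:6

STATUS = VALUE 8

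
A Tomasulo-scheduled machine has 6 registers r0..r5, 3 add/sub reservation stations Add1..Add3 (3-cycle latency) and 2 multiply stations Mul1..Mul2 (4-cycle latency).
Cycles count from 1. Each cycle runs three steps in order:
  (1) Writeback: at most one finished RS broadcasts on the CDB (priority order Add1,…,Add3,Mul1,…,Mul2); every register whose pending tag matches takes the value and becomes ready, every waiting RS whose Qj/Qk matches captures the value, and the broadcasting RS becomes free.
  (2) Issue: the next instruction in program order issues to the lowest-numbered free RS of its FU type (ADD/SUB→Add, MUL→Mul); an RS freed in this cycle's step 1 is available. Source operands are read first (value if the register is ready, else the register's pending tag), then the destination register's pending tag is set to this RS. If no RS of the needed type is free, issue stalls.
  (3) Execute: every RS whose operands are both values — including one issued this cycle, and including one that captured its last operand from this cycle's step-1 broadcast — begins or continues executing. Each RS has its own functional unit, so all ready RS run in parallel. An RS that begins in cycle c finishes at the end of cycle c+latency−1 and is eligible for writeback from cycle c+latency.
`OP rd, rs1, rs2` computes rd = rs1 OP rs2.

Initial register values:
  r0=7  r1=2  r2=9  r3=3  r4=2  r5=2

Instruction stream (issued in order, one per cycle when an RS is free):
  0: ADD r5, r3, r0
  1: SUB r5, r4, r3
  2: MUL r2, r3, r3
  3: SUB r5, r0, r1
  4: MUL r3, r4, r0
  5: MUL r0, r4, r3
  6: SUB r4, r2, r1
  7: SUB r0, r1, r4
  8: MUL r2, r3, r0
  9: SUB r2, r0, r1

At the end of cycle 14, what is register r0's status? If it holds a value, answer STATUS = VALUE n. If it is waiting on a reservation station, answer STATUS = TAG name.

  c1: issue ADD r5<-Add1  regs: r0:7,r1:2,r2:9,r3:3,r4:2,r5:Add1
  c2: issue SUB r5<-Add2  regs: r0:7,r1:2,r2:9,r3:3,r4:2,r5:Add2
  c3: issue MUL r2<-Mul1  regs: r0:7,r1:2,r2:Mul1,r3:3,r4:2,r5:Add2
  c4: CDB Add1=10; issue SUB r5<-Add1  regs: r0:7,r1:2,r2:Mul1,r3:3,r4:2,r5:Add1
  c5: CDB Add2=-1; issue MUL r3<-Mul2  regs: r0:7,r1:2,r2:Mul1,r3:Mul2,r4:2,r5:Add1
  c6: stall  regs: r0:7,r1:2,r2:Mul1,r3:Mul2,r4:2,r5:Add1
  c7: CDB Add1=5; stall  regs: r0:7,r1:2,r2:Mul1,r3:Mul2,r4:2,r5:5
  c8: CDB Mul1=9; issue MUL r0<-Mul1  regs: r0:Mul1,r1:2,r2:9,r3:Mul2,r4:2,r5:5
  c9: CDB Mul2=14; issue SUB r4<-Add1  regs: r0:Mul1,r1:2,r2:9,r3:14,r4:Add1,r5:5
  c10: issue SUB r0<-Add2  regs: r0:Add2,r1:2,r2:9,r3:14,r4:Add1,r5:5
  c11: issue MUL r2<-Mul2  regs: r0:Add2,r1:2,r2:Mul2,r3:14,r4:Add1,r5:5
  c12: CDB Add1=7; issue SUB r2<-Add1  regs: r0:Add2,r1:2,r2:Add1,r3:14,r4:7,r5:5
  c13: CDB Mul1=28  regs: r0:Add2,r1:2,r2:Add1,r3:14,r4:7,r5:5
  c14: -  regs: r0:Add2,r1:2,r2:Add1,r3:14,r4:7,r5:5

STATUS = TAG Add2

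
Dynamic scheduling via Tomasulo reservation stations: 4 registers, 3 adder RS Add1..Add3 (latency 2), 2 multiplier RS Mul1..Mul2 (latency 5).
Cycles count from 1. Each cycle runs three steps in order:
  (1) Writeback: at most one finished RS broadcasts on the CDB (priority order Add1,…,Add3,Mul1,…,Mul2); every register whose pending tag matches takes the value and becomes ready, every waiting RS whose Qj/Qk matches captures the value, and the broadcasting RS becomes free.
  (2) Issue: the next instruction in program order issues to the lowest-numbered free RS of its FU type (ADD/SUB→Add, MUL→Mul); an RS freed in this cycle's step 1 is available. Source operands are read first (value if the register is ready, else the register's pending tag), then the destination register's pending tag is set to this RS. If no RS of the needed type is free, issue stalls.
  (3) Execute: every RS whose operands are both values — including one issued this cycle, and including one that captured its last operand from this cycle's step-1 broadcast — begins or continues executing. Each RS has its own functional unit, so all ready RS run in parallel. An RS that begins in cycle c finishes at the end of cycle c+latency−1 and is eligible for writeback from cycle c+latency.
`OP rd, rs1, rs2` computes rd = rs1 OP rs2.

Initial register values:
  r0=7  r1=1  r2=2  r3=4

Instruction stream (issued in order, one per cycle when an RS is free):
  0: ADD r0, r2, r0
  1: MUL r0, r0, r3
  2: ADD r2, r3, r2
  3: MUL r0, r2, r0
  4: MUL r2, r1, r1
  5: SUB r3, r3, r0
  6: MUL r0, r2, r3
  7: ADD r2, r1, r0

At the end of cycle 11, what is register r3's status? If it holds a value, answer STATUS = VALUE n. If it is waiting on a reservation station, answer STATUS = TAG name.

c1: issue ADD r0<-Add1 | r0:Add1,r1:1,r2:2,r3:4
c2: issue MUL r0<-Mul1 | r0:Mul1,r1:1,r2:2,r3:4
c3: CDB Add1=9; issue ADD r2<-Add1 | r0:Mul1,r1:1,r2:Add1,r3:4
c4: issue MUL r0<-Mul2 | r0:Mul2,r1:1,r2:Add1,r3:4
c5: CDB Add1=6; stall | r0:Mul2,r1:1,r2:6,r3:4
c6: stall | r0:Mul2,r1:1,r2:6,r3:4
c7: stall | r0:Mul2,r1:1,r2:6,r3:4
c8: CDB Mul1=36; issue MUL r2<-Mul1 | r0:Mul2,r1:1,r2:Mul1,r3:4
c9: issue SUB r3<-Add1 | r0:Mul2,r1:1,r2:Mul1,r3:Add1
c10: stall | r0:Mul2,r1:1,r2:Mul1,r3:Add1
c11: stall | r0:Mul2,r1:1,r2:Mul1,r3:Add1

STATUS = TAG Add1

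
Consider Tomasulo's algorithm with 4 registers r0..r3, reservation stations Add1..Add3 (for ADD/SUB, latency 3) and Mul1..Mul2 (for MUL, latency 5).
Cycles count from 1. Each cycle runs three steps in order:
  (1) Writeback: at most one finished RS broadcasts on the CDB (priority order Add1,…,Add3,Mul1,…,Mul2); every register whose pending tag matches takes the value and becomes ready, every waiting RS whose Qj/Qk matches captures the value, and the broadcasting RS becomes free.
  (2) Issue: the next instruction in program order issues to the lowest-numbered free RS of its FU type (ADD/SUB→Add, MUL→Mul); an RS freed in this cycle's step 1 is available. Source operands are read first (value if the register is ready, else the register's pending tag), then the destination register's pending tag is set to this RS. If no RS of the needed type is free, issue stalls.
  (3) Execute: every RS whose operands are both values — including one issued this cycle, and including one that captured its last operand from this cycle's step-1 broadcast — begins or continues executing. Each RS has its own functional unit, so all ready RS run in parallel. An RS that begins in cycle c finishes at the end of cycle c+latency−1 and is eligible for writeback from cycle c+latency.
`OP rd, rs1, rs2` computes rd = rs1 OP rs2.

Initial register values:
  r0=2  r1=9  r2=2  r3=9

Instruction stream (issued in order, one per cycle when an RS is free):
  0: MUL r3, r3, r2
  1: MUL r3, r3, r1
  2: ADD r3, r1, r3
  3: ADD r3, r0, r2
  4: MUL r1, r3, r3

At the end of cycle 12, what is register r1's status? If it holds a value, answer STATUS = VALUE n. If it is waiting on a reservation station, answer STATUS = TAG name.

  c1: issue MUL r3<-Mul1  regs: r0:2,r1:9,r2:2,r3:Mul1
  c2: issue MUL r3<-Mul2  regs: r0:2,r1:9,r2:2,r3:Mul2
  c3: issue ADD r3<-Add1  regs: r0:2,r1:9,r2:2,r3:Add1
  c4: issue ADD r3<-Add2  regs: r0:2,r1:9,r2:2,r3:Add2
  c5: stall  regs: r0:2,r1:9,r2:2,r3:Add2
  c6: CDB Mul1=18; issue MUL r1<-Mul1  regs: r0:2,r1:Mul1,r2:2,r3:Add2
  c7: CDB Add2=4  regs: r0:2,r1:Mul1,r2:2,r3:4
  c8: -  regs: r0:2,r1:Mul1,r2:2,r3:4
  c9: -  regs: r0:2,r1:Mul1,r2:2,r3:4
  c10: -  regs: r0:2,r1:Mul1,r2:2,r3:4
  c11: CDB Mul2=162  regs: r0:2,r1:Mul1,r2:2,r3:4
  c12: CDB Mul1=16  regs: r0:2,r1:16,r2:2,r3:4

STATUS = VALUE 16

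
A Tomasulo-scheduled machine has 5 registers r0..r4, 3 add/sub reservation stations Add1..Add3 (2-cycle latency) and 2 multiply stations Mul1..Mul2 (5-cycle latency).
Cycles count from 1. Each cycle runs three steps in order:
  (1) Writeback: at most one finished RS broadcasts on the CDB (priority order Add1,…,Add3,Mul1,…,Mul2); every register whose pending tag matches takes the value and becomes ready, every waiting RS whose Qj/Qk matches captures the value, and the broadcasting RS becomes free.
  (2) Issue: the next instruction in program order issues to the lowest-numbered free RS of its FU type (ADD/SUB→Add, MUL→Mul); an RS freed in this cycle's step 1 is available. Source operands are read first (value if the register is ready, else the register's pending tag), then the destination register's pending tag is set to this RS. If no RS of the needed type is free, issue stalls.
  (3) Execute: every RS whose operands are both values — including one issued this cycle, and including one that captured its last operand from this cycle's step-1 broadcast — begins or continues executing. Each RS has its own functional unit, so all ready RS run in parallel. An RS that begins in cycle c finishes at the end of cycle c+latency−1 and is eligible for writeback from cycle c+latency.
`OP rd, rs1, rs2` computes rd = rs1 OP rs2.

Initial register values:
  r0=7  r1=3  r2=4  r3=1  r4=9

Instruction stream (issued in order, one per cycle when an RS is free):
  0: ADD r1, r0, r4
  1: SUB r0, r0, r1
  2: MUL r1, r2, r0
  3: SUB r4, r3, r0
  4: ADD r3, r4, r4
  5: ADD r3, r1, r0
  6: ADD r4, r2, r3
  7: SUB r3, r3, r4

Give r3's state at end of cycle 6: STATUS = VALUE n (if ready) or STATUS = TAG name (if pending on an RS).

STATUS = TAG Add3

cycle 1: issue ADD r1<-Add1 // r0:7,r1:Add1,r2:4,r3:1,r4:9
cycle 2: issue SUB r0<-Add2 // r0:Add2,r1:Add1,r2:4,r3:1,r4:9
cycle 3: CDB Add1=16; issue MUL r1<-Mul1 // r0:Add2,r1:Mul1,r2:4,r3:1,r4:9
cycle 4: issue SUB r4<-Add1 // r0:Add2,r1:Mul1,r2:4,r3:1,r4:Add1
cycle 5: CDB Add2=-9; issue ADD r3<-Add2 // r0:-9,r1:Mul1,r2:4,r3:Add2,r4:Add1
cycle 6: issue ADD r3<-Add3 // r0:-9,r1:Mul1,r2:4,r3:Add3,r4:Add1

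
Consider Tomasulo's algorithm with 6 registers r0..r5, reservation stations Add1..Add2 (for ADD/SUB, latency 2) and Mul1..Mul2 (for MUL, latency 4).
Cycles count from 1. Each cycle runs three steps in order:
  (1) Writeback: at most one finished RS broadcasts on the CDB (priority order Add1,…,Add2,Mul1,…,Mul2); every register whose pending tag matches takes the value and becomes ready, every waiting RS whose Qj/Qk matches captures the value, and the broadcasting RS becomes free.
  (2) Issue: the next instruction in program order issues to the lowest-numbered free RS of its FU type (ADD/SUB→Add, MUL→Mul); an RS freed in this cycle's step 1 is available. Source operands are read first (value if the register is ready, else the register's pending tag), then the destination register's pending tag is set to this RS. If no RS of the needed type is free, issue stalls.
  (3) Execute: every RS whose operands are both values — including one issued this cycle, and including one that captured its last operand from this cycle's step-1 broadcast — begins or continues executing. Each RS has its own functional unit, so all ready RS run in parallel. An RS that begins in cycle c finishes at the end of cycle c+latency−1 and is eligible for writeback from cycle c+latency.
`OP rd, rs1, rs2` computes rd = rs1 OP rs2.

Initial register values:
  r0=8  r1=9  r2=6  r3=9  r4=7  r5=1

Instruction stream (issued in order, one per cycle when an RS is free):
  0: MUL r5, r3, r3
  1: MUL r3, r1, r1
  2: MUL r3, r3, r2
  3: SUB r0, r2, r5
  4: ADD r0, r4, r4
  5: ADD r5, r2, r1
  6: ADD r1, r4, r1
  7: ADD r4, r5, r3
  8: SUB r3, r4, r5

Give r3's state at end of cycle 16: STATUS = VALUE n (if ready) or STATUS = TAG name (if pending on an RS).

STATUS = VALUE 486

  c1: issue MUL r5<-Mul1  regs: r0:8,r1:9,r2:6,r3:9,r4:7,r5:Mul1
  c2: issue MUL r3<-Mul2  regs: r0:8,r1:9,r2:6,r3:Mul2,r4:7,r5:Mul1
  c3: stall  regs: r0:8,r1:9,r2:6,r3:Mul2,r4:7,r5:Mul1
  c4: stall  regs: r0:8,r1:9,r2:6,r3:Mul2,r4:7,r5:Mul1
  c5: CDB Mul1=81; issue MUL r3<-Mul1  regs: r0:8,r1:9,r2:6,r3:Mul1,r4:7,r5:81
  c6: CDB Mul2=81; issue SUB r0<-Add1  regs: r0:Add1,r1:9,r2:6,r3:Mul1,r4:7,r5:81
  c7: issue ADD r0<-Add2  regs: r0:Add2,r1:9,r2:6,r3:Mul1,r4:7,r5:81
  c8: CDB Add1=-75; issue ADD r5<-Add1  regs: r0:Add2,r1:9,r2:6,r3:Mul1,r4:7,r5:Add1
  c9: CDB Add2=14; issue ADD r1<-Add2  regs: r0:14,r1:Add2,r2:6,r3:Mul1,r4:7,r5:Add1
  c10: CDB Add1=15; issue ADD r4<-Add1  regs: r0:14,r1:Add2,r2:6,r3:Mul1,r4:Add1,r5:15
  c11: CDB Add2=16; issue SUB r3<-Add2  regs: r0:14,r1:16,r2:6,r3:Add2,r4:Add1,r5:15
  c12: CDB Mul1=486  regs: r0:14,r1:16,r2:6,r3:Add2,r4:Add1,r5:15
  c13: -  regs: r0:14,r1:16,r2:6,r3:Add2,r4:Add1,r5:15
  c14: CDB Add1=501  regs: r0:14,r1:16,r2:6,r3:Add2,r4:501,r5:15
  c15: -  regs: r0:14,r1:16,r2:6,r3:Add2,r4:501,r5:15
  c16: CDB Add2=486  regs: r0:14,r1:16,r2:6,r3:486,r4:501,r5:15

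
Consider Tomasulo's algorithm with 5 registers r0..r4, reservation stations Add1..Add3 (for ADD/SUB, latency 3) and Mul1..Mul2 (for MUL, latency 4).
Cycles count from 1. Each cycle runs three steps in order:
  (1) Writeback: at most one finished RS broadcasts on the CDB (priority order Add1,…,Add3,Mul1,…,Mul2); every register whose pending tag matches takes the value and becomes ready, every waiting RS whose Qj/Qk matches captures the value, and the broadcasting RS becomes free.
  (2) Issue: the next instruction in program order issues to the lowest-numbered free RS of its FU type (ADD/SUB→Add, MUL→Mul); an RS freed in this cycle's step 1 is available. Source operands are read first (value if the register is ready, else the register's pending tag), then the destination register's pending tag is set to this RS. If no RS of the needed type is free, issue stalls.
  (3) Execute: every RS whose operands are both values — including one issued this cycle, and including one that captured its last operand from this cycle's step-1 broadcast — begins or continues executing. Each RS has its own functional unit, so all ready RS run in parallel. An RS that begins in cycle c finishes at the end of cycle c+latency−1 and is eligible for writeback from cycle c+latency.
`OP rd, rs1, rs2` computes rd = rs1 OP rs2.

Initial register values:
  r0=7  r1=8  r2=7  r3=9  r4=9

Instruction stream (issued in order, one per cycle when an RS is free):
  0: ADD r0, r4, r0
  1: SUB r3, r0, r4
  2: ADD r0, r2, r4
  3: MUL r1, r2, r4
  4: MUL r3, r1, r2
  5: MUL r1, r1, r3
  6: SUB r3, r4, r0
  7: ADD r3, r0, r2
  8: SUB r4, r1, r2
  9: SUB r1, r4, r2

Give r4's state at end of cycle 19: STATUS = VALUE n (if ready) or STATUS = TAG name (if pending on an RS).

cycle 1: issue ADD r0<-Add1 // r0:Add1,r1:8,r2:7,r3:9,r4:9
cycle 2: issue SUB r3<-Add2 // r0:Add1,r1:8,r2:7,r3:Add2,r4:9
cycle 3: issue ADD r0<-Add3 // r0:Add3,r1:8,r2:7,r3:Add2,r4:9
cycle 4: CDB Add1=16; issue MUL r1<-Mul1 // r0:Add3,r1:Mul1,r2:7,r3:Add2,r4:9
cycle 5: issue MUL r3<-Mul2 // r0:Add3,r1:Mul1,r2:7,r3:Mul2,r4:9
cycle 6: CDB Add3=16; stall // r0:16,r1:Mul1,r2:7,r3:Mul2,r4:9
cycle 7: CDB Add2=7; stall // r0:16,r1:Mul1,r2:7,r3:Mul2,r4:9
cycle 8: CDB Mul1=63; issue MUL r1<-Mul1 // r0:16,r1:Mul1,r2:7,r3:Mul2,r4:9
cycle 9: issue SUB r3<-Add1 // r0:16,r1:Mul1,r2:7,r3:Add1,r4:9
cycle 10: issue ADD r3<-Add2 // r0:16,r1:Mul1,r2:7,r3:Add2,r4:9
cycle 11: issue SUB r4<-Add3 // r0:16,r1:Mul1,r2:7,r3:Add2,r4:Add3
cycle 12: CDB Add1=-7; issue SUB r1<-Add1 // r0:16,r1:Add1,r2:7,r3:Add2,r4:Add3
cycle 13: CDB Add2=23 // r0:16,r1:Add1,r2:7,r3:23,r4:Add3
cycle 14: CDB Mul2=441 // r0:16,r1:Add1,r2:7,r3:23,r4:Add3
cycle 15: - // r0:16,r1:Add1,r2:7,r3:23,r4:Add3
cycle 16: - // r0:16,r1:Add1,r2:7,r3:23,r4:Add3
cycle 17: - // r0:16,r1:Add1,r2:7,r3:23,r4:Add3
cycle 18: CDB Mul1=27783 // r0:16,r1:Add1,r2:7,r3:23,r4:Add3
cycle 19: - // r0:16,r1:Add1,r2:7,r3:23,r4:Add3

STATUS = TAG Add3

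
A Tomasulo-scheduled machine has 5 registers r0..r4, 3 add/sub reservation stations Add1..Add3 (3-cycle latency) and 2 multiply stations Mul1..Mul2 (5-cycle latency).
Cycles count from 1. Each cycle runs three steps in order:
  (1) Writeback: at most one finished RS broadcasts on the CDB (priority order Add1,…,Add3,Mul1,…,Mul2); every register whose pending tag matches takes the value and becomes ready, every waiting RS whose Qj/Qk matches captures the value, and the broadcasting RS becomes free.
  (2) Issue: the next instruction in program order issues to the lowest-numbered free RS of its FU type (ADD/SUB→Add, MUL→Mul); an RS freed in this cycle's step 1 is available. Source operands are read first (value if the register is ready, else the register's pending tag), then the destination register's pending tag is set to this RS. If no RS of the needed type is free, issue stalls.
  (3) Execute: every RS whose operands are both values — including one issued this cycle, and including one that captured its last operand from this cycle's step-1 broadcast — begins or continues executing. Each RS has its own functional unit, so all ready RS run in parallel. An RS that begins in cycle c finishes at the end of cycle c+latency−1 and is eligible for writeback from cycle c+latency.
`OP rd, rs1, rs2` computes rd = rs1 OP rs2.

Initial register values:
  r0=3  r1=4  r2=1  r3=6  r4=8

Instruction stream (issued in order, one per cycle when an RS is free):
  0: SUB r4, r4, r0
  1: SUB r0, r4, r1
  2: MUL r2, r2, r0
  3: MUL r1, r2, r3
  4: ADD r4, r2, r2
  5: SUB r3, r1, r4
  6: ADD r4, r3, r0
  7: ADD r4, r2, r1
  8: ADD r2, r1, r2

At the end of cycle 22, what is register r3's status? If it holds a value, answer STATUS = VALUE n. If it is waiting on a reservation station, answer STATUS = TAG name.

STATUS = VALUE 4

cycle 1: issue SUB r4<-Add1 // r0:3,r1:4,r2:1,r3:6,r4:Add1
cycle 2: issue SUB r0<-Add2 // r0:Add2,r1:4,r2:1,r3:6,r4:Add1
cycle 3: issue MUL r2<-Mul1 // r0:Add2,r1:4,r2:Mul1,r3:6,r4:Add1
cycle 4: CDB Add1=5; issue MUL r1<-Mul2 // r0:Add2,r1:Mul2,r2:Mul1,r3:6,r4:5
cycle 5: issue ADD r4<-Add1 // r0:Add2,r1:Mul2,r2:Mul1,r3:6,r4:Add1
cycle 6: issue SUB r3<-Add3 // r0:Add2,r1:Mul2,r2:Mul1,r3:Add3,r4:Add1
cycle 7: CDB Add2=1; issue ADD r4<-Add2 // r0:1,r1:Mul2,r2:Mul1,r3:Add3,r4:Add2
cycle 8: stall // r0:1,r1:Mul2,r2:Mul1,r3:Add3,r4:Add2
cycle 9: stall // r0:1,r1:Mul2,r2:Mul1,r3:Add3,r4:Add2
cycle 10: stall // r0:1,r1:Mul2,r2:Mul1,r3:Add3,r4:Add2
cycle 11: stall // r0:1,r1:Mul2,r2:Mul1,r3:Add3,r4:Add2
cycle 12: CDB Mul1=1; stall // r0:1,r1:Mul2,r2:1,r3:Add3,r4:Add2
cycle 13: stall // r0:1,r1:Mul2,r2:1,r3:Add3,r4:Add2
cycle 14: stall // r0:1,r1:Mul2,r2:1,r3:Add3,r4:Add2
cycle 15: CDB Add1=2; issue ADD r4<-Add1 // r0:1,r1:Mul2,r2:1,r3:Add3,r4:Add1
cycle 16: stall // r0:1,r1:Mul2,r2:1,r3:Add3,r4:Add1
cycle 17: CDB Mul2=6; stall // r0:1,r1:6,r2:1,r3:Add3,r4:Add1
cycle 18: stall // r0:1,r1:6,r2:1,r3:Add3,r4:Add1
cycle 19: stall // r0:1,r1:6,r2:1,r3:Add3,r4:Add1
cycle 20: CDB Add1=7; issue ADD r2<-Add1 // r0:1,r1:6,r2:Add1,r3:Add3,r4:7
cycle 21: CDB Add3=4 // r0:1,r1:6,r2:Add1,r3:4,r4:7
cycle 22: - // r0:1,r1:6,r2:Add1,r3:4,r4:7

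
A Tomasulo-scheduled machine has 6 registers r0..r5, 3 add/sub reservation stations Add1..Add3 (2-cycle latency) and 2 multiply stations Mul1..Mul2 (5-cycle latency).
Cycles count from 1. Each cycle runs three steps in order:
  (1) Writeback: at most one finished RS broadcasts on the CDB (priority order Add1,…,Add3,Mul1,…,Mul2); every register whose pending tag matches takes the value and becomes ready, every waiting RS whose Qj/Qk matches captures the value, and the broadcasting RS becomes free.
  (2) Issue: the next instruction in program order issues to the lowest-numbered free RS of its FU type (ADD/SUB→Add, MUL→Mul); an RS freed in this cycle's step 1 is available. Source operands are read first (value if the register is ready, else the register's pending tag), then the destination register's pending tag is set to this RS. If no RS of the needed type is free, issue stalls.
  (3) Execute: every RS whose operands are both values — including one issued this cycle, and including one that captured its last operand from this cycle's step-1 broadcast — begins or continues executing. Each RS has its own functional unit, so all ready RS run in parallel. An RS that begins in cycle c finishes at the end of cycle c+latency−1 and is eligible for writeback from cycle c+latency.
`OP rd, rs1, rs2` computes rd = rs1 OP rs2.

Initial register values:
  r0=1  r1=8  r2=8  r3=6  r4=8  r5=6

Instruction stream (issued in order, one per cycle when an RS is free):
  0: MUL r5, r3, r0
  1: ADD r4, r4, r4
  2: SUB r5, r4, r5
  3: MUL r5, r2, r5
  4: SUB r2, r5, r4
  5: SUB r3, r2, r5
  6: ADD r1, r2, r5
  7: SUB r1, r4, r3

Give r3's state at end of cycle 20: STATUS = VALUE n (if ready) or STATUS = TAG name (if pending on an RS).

STATUS = VALUE -16

cycle 1: issue MUL r5<-Mul1 // r0:1,r1:8,r2:8,r3:6,r4:8,r5:Mul1
cycle 2: issue ADD r4<-Add1 // r0:1,r1:8,r2:8,r3:6,r4:Add1,r5:Mul1
cycle 3: issue SUB r5<-Add2 // r0:1,r1:8,r2:8,r3:6,r4:Add1,r5:Add2
cycle 4: CDB Add1=16; issue MUL r5<-Mul2 // r0:1,r1:8,r2:8,r3:6,r4:16,r5:Mul2
cycle 5: issue SUB r2<-Add1 // r0:1,r1:8,r2:Add1,r3:6,r4:16,r5:Mul2
cycle 6: CDB Mul1=6; issue SUB r3<-Add3 // r0:1,r1:8,r2:Add1,r3:Add3,r4:16,r5:Mul2
cycle 7: stall // r0:1,r1:8,r2:Add1,r3:Add3,r4:16,r5:Mul2
cycle 8: CDB Add2=10; issue ADD r1<-Add2 // r0:1,r1:Add2,r2:Add1,r3:Add3,r4:16,r5:Mul2
cycle 9: stall // r0:1,r1:Add2,r2:Add1,r3:Add3,r4:16,r5:Mul2
cycle 10: stall // r0:1,r1:Add2,r2:Add1,r3:Add3,r4:16,r5:Mul2
cycle 11: stall // r0:1,r1:Add2,r2:Add1,r3:Add3,r4:16,r5:Mul2
cycle 12: stall // r0:1,r1:Add2,r2:Add1,r3:Add3,r4:16,r5:Mul2
cycle 13: CDB Mul2=80; stall // r0:1,r1:Add2,r2:Add1,r3:Add3,r4:16,r5:80
cycle 14: stall // r0:1,r1:Add2,r2:Add1,r3:Add3,r4:16,r5:80
cycle 15: CDB Add1=64; issue SUB r1<-Add1 // r0:1,r1:Add1,r2:64,r3:Add3,r4:16,r5:80
cycle 16: - // r0:1,r1:Add1,r2:64,r3:Add3,r4:16,r5:80
cycle 17: CDB Add2=144 // r0:1,r1:Add1,r2:64,r3:Add3,r4:16,r5:80
cycle 18: CDB Add3=-16 // r0:1,r1:Add1,r2:64,r3:-16,r4:16,r5:80
cycle 19: - // r0:1,r1:Add1,r2:64,r3:-16,r4:16,r5:80
cycle 20: CDB Add1=32 // r0:1,r1:32,r2:64,r3:-16,r4:16,r5:80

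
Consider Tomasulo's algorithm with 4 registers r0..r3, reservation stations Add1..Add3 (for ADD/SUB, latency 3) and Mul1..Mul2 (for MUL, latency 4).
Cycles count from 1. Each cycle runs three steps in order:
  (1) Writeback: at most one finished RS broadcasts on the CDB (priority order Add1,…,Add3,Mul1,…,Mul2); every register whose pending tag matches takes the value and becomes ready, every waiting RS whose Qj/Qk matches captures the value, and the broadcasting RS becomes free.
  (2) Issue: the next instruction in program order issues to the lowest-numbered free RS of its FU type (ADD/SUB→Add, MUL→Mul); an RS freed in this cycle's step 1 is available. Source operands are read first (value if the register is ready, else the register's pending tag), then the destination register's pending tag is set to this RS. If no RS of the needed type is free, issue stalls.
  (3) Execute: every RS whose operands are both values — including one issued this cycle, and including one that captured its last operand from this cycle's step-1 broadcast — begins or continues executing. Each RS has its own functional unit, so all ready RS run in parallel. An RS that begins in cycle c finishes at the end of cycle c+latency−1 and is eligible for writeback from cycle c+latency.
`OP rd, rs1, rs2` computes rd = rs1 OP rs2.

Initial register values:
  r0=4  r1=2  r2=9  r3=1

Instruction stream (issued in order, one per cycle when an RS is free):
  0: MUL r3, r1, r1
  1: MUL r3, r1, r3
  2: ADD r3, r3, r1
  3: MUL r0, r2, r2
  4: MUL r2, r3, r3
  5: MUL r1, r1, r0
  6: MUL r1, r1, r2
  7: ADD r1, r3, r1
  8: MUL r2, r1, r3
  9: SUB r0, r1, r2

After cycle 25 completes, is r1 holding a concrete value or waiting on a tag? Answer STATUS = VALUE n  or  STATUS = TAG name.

c1: issue MUL r3<-Mul1 | r0:4,r1:2,r2:9,r3:Mul1
c2: issue MUL r3<-Mul2 | r0:4,r1:2,r2:9,r3:Mul2
c3: issue ADD r3<-Add1 | r0:4,r1:2,r2:9,r3:Add1
c4: stall | r0:4,r1:2,r2:9,r3:Add1
c5: CDB Mul1=4; issue MUL r0<-Mul1 | r0:Mul1,r1:2,r2:9,r3:Add1
c6: stall | r0:Mul1,r1:2,r2:9,r3:Add1
c7: stall | r0:Mul1,r1:2,r2:9,r3:Add1
c8: stall | r0:Mul1,r1:2,r2:9,r3:Add1
c9: CDB Mul1=81; issue MUL r2<-Mul1 | r0:81,r1:2,r2:Mul1,r3:Add1
c10: CDB Mul2=8; issue MUL r1<-Mul2 | r0:81,r1:Mul2,r2:Mul1,r3:Add1
c11: stall | r0:81,r1:Mul2,r2:Mul1,r3:Add1
c12: stall | r0:81,r1:Mul2,r2:Mul1,r3:Add1
c13: CDB Add1=10; stall | r0:81,r1:Mul2,r2:Mul1,r3:10
c14: CDB Mul2=162; issue MUL r1<-Mul2 | r0:81,r1:Mul2,r2:Mul1,r3:10
c15: issue ADD r1<-Add1 | r0:81,r1:Add1,r2:Mul1,r3:10
c16: stall | r0:81,r1:Add1,r2:Mul1,r3:10
c17: CDB Mul1=100; issue MUL r2<-Mul1 | r0:81,r1:Add1,r2:Mul1,r3:10
c18: issue SUB r0<-Add2 | r0:Add2,r1:Add1,r2:Mul1,r3:10
c19: - | r0:Add2,r1:Add1,r2:Mul1,r3:10
c20: - | r0:Add2,r1:Add1,r2:Mul1,r3:10
c21: CDB Mul2=16200 | r0:Add2,r1:Add1,r2:Mul1,r3:10
c22: - | r0:Add2,r1:Add1,r2:Mul1,r3:10
c23: - | r0:Add2,r1:Add1,r2:Mul1,r3:10
c24: CDB Add1=16210 | r0:Add2,r1:16210,r2:Mul1,r3:10
c25: - | r0:Add2,r1:16210,r2:Mul1,r3:10

STATUS = VALUE 16210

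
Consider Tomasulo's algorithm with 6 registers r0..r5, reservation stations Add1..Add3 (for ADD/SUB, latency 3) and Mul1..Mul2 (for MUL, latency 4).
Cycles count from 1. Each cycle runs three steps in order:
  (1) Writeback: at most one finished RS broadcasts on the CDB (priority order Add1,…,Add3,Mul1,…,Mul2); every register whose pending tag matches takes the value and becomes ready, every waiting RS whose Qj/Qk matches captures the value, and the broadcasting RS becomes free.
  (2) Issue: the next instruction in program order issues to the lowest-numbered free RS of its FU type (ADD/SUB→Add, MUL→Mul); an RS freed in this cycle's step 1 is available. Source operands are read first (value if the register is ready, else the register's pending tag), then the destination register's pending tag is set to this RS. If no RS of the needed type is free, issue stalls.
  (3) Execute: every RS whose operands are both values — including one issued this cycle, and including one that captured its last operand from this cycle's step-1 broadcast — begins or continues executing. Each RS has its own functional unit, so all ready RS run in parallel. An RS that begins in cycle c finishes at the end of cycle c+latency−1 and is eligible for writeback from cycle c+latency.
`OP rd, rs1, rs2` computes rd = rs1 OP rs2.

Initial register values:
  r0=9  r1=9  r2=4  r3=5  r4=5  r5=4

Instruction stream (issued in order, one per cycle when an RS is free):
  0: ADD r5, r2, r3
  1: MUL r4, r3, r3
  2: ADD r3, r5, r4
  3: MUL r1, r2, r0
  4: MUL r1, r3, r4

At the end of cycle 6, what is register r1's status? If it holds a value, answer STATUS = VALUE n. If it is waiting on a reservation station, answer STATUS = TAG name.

STATUS = TAG Mul1

cycle 1: issue ADD r5<-Add1 // r0:9,r1:9,r2:4,r3:5,r4:5,r5:Add1
cycle 2: issue MUL r4<-Mul1 // r0:9,r1:9,r2:4,r3:5,r4:Mul1,r5:Add1
cycle 3: issue ADD r3<-Add2 // r0:9,r1:9,r2:4,r3:Add2,r4:Mul1,r5:Add1
cycle 4: CDB Add1=9; issue MUL r1<-Mul2 // r0:9,r1:Mul2,r2:4,r3:Add2,r4:Mul1,r5:9
cycle 5: stall // r0:9,r1:Mul2,r2:4,r3:Add2,r4:Mul1,r5:9
cycle 6: CDB Mul1=25; issue MUL r1<-Mul1 // r0:9,r1:Mul1,r2:4,r3:Add2,r4:25,r5:9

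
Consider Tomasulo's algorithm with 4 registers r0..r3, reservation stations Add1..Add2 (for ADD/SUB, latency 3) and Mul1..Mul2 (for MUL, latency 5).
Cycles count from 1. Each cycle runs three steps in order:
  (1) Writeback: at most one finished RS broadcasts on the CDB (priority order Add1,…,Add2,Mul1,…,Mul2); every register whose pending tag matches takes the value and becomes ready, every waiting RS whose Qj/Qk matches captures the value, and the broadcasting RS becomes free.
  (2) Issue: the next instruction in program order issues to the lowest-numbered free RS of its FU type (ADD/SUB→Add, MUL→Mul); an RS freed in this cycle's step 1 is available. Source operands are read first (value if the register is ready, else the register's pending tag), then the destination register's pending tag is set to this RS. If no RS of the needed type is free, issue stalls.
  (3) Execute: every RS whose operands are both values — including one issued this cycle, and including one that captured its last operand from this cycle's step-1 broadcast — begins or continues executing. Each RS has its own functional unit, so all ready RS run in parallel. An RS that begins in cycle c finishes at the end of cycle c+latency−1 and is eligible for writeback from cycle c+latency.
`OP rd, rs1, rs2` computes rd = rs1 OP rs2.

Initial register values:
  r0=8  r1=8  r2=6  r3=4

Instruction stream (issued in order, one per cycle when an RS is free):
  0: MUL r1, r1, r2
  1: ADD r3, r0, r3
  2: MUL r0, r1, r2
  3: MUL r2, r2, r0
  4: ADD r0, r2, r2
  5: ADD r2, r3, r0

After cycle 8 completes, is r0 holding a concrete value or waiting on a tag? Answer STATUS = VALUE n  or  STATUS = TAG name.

cycle 1: issue MUL r1<-Mul1 // r0:8,r1:Mul1,r2:6,r3:4
cycle 2: issue ADD r3<-Add1 // r0:8,r1:Mul1,r2:6,r3:Add1
cycle 3: issue MUL r0<-Mul2 // r0:Mul2,r1:Mul1,r2:6,r3:Add1
cycle 4: stall // r0:Mul2,r1:Mul1,r2:6,r3:Add1
cycle 5: CDB Add1=12; stall // r0:Mul2,r1:Mul1,r2:6,r3:12
cycle 6: CDB Mul1=48; issue MUL r2<-Mul1 // r0:Mul2,r1:48,r2:Mul1,r3:12
cycle 7: issue ADD r0<-Add1 // r0:Add1,r1:48,r2:Mul1,r3:12
cycle 8: issue ADD r2<-Add2 // r0:Add1,r1:48,r2:Add2,r3:12

STATUS = TAG Add1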